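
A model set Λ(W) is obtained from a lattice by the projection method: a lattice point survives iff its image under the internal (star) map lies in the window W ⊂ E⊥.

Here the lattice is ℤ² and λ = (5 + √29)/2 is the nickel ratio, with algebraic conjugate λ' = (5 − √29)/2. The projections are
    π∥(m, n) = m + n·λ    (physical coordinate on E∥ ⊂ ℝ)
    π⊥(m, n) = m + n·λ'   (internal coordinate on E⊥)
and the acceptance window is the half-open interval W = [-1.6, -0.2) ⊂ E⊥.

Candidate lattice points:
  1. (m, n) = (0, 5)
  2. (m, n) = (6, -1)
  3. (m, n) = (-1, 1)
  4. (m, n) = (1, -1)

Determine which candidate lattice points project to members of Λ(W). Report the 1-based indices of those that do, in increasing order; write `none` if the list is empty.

1, 3

Numerically λ ≈ 5.19258 and λ' = −1/λ ≈ -0.19258.
#1 (0,5): internal coord 0 + (5)·λ' = -0.96291; -0.96291 ∈ [-1.6, -0.2) → IN Λ
#2 (6,-1): internal coord 6 + (-1)·λ' = +6.19258; +6.19258 ∉ [-1.6, -0.2) → out
#3 (-1,1): internal coord -1 + (1)·λ' = -1.19258; -1.19258 ∈ [-1.6, -0.2) → IN Λ
#4 (1,-1): internal coord 1 + (-1)·λ' = +1.19258; +1.19258 ∉ [-1.6, -0.2) → out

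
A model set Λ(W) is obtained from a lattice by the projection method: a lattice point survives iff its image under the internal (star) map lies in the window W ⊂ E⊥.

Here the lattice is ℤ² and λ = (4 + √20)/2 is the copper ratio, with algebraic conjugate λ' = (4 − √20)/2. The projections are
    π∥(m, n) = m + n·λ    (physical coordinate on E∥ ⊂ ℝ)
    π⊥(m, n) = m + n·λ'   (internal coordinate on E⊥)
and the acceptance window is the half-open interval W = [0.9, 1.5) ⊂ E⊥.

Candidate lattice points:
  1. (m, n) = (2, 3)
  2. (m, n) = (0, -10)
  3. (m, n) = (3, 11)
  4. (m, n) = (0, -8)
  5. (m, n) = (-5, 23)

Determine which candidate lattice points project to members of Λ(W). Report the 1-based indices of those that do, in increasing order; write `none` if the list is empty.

1

λ' = (4−√20)/2 ≈ -0.2361.
#1 (2,3): internal coord 2 + (3)·λ' = +1.2918; +1.2918 ∈ [0.9, 1.5) → IN Λ
#2 (0,-10): internal coord 0 + (-10)·λ' = +2.3607; +2.3607 ∉ [0.9, 1.5) → out
#3 (3,11): internal coord 3 + (11)·λ' = +0.4033; +0.4033 ∉ [0.9, 1.5) → out
#4 (0,-8): internal coord 0 + (-8)·λ' = +1.8885; +1.8885 ∉ [0.9, 1.5) → out
#5 (-5,23): internal coord -5 + (23)·λ' = -10.4296; -10.4296 ∉ [0.9, 1.5) → out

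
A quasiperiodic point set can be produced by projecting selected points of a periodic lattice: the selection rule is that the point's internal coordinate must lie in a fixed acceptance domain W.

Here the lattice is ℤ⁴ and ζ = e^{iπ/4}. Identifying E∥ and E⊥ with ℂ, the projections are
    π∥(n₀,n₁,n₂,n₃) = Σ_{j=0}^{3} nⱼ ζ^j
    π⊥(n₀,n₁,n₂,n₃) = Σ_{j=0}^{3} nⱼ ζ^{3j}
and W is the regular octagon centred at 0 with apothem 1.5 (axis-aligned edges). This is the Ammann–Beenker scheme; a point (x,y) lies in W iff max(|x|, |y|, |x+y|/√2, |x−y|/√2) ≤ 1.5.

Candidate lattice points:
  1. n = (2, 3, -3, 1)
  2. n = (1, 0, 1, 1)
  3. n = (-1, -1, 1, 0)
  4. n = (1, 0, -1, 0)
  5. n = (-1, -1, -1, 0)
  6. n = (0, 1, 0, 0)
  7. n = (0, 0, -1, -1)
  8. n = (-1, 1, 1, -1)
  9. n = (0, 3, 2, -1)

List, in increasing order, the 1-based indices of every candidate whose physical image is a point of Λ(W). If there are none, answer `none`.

π⊥(n) = n₀ + n₁ζ³ + n₂ζ⁶ + n₃ζ⁹ where ζ = e^{iπ/4}.
#1 (2, 3, -3, 1): internal (0.585786, 5.828427); octagon support 5.828427 vs apothem 1.5 → ∉ W
#2 (1, 0, 1, 1): internal (1.707107, -0.292893); octagon support 1.707107 vs apothem 1.5 → ∉ W
#3 (-1, -1, 1, 0): internal (-0.292893, -1.707107); octagon support 1.707107 vs apothem 1.5 → ∉ W
#4 (1, 0, -1, 0): internal (1.000000, 1.000000); octagon support 1.414214 vs apothem 1.5 → ∈ W
#5 (-1, -1, -1, 0): internal (-0.292893, 0.292893); octagon support 0.414214 vs apothem 1.5 → ∈ W
#6 (0, 1, 0, 0): internal (-0.707107, 0.707107); octagon support 1.000000 vs apothem 1.5 → ∈ W
#7 (0, 0, -1, -1): internal (-0.707107, 0.292893); octagon support 0.707107 vs apothem 1.5 → ∈ W
#8 (-1, 1, 1, -1): internal (-2.414214, -1.000000); octagon support 2.414214 vs apothem 1.5 → ∉ W
#9 (0, 3, 2, -1): internal (-2.828427, -0.585786); octagon support 2.828427 vs apothem 1.5 → ∉ W

4, 5, 6, 7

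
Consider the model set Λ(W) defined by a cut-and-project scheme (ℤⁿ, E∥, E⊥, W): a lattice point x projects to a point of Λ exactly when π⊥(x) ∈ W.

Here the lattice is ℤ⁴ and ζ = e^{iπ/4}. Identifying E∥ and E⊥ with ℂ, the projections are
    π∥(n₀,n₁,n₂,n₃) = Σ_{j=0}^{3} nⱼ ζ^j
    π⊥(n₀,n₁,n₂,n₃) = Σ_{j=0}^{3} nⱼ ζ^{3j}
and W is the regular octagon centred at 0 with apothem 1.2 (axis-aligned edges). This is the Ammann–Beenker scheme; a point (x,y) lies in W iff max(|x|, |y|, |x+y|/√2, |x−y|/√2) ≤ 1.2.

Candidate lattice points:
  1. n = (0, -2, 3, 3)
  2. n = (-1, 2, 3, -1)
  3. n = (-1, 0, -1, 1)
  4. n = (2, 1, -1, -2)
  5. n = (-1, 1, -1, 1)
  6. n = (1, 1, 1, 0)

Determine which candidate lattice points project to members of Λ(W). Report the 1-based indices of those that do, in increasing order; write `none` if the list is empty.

4, 6

π⊥(n) = n₀ + n₁ζ³ + n₂ζ⁶ + n₃ζ⁹ where ζ = e^{iπ/4}.
#1 (0, -2, 3, 3): internal (3.5355, -2.2929); octagon support 4.1213 vs apothem 1.2 → ∉ W
#2 (-1, 2, 3, -1): internal (-3.1213, -2.2929); octagon support 3.8284 vs apothem 1.2 → ∉ W
#3 (-1, 0, -1, 1): internal (-0.2929, 1.7071); octagon support 1.7071 vs apothem 1.2 → ∉ W
#4 (2, 1, -1, -2): internal (-0.1213, 0.2929); octagon support 0.2929 vs apothem 1.2 → ∈ W
#5 (-1, 1, -1, 1): internal (-1.0000, 2.4142); octagon support 2.4142 vs apothem 1.2 → ∉ W
#6 (1, 1, 1, 0): internal (0.2929, -0.2929); octagon support 0.4142 vs apothem 1.2 → ∈ W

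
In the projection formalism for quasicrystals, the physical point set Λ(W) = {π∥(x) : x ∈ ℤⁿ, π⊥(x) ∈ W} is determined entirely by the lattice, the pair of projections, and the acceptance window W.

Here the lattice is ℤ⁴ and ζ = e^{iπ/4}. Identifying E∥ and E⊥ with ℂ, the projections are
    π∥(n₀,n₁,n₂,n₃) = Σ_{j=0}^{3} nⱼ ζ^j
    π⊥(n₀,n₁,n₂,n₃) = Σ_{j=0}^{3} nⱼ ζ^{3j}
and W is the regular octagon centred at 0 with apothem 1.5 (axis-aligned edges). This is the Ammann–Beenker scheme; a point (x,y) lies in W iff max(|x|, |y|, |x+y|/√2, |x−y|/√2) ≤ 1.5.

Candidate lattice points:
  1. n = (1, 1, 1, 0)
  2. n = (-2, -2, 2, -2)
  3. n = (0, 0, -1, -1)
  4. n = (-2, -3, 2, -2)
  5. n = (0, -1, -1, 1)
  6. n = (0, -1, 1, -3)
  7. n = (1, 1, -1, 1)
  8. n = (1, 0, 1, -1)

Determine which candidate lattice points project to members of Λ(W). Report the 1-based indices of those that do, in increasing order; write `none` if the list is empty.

π⊥(n) = n₀ + n₁ζ³ + n₂ζ⁶ + n₃ζ⁹ where ζ = e^{iπ/4}.
candidate 1: n = (1, 1, 1, 0) → π⊥ ≈ (+0.292893, -0.292893); max(|x|,|y|,|x±y|/√2) = 0.414214 ≤ 1.5 ⇒ ∈ W
candidate 2: n = (-2, -2, 2, -2) → π⊥ ≈ (-2.000000, -4.828427); max(|x|,|y|,|x±y|/√2) = 4.828427 > 1.5 ⇒ ∉ W
candidate 3: n = (0, 0, -1, -1) → π⊥ ≈ (-0.707107, +0.292893); max(|x|,|y|,|x±y|/√2) = 0.707107 ≤ 1.5 ⇒ ∈ W
candidate 4: n = (-2, -3, 2, -2) → π⊥ ≈ (-1.292893, -5.535534); max(|x|,|y|,|x±y|/√2) = 5.535534 > 1.5 ⇒ ∉ W
candidate 5: n = (0, -1, -1, 1) → π⊥ ≈ (+1.414214, +1.000000); max(|x|,|y|,|x±y|/√2) = 1.707107 > 1.5 ⇒ ∉ W
candidate 6: n = (0, -1, 1, -3) → π⊥ ≈ (-1.414214, -3.828427); max(|x|,|y|,|x±y|/√2) = 3.828427 > 1.5 ⇒ ∉ W
candidate 7: n = (1, 1, -1, 1) → π⊥ ≈ (+1.000000, +2.414214); max(|x|,|y|,|x±y|/√2) = 2.414214 > 1.5 ⇒ ∉ W
candidate 8: n = (1, 0, 1, -1) → π⊥ ≈ (+0.292893, -1.707107); max(|x|,|y|,|x±y|/√2) = 1.707107 > 1.5 ⇒ ∉ W

1, 3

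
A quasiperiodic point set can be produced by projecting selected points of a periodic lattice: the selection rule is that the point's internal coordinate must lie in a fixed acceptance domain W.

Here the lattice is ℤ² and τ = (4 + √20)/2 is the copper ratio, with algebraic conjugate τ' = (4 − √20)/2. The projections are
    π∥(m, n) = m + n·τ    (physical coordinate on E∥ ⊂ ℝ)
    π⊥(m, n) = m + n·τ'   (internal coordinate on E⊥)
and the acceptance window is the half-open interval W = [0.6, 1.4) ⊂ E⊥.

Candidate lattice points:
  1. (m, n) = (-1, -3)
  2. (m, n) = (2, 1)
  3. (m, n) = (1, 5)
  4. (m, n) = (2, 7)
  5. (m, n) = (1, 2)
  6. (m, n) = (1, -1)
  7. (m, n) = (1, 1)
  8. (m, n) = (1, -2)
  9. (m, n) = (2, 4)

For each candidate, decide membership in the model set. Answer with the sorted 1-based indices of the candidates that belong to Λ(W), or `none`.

Compute τ' = (4−√20)/2 = -0.23607, so π⊥(m,n) = m -0.23607·n.
#1 (-1,-3): internal coord -1 + (-3)·τ' = -0.29180; -0.29180 ∉ [0.6, 1.4) → out
#2 (2,1): internal coord 2 + (1)·τ' = +1.76393; +1.76393 ∉ [0.6, 1.4) → out
#3 (1,5): internal coord 1 + (5)·τ' = -0.18034; -0.18034 ∉ [0.6, 1.4) → out
#4 (2,7): internal coord 2 + (7)·τ' = +0.34752; +0.34752 ∉ [0.6, 1.4) → out
#5 (1,2): internal coord 1 + (2)·τ' = +0.52786; +0.52786 ∉ [0.6, 1.4) → out
#6 (1,-1): internal coord 1 + (-1)·τ' = +1.23607; +1.23607 ∈ [0.6, 1.4) → IN Λ
#7 (1,1): internal coord 1 + (1)·τ' = +0.76393; +0.76393 ∈ [0.6, 1.4) → IN Λ
#8 (1,-2): internal coord 1 + (-2)·τ' = +1.47214; +1.47214 ∉ [0.6, 1.4) → out
#9 (2,4): internal coord 2 + (4)·τ' = +1.05573; +1.05573 ∈ [0.6, 1.4) → IN Λ

6, 7, 9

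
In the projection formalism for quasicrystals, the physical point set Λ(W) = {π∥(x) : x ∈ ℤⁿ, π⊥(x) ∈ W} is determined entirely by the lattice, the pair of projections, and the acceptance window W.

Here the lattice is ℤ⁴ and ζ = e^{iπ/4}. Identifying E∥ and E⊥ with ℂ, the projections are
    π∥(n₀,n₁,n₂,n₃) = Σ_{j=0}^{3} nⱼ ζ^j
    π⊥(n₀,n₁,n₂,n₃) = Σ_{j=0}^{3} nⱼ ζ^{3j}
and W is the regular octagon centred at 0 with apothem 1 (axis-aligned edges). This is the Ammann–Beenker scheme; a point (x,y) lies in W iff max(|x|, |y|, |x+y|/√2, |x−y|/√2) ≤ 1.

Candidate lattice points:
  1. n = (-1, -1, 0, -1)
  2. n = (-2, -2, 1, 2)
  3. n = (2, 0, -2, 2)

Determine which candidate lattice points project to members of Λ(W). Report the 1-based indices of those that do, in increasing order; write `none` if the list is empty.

none

With ζ = e^{iπ/4} the internal vectors are ζ^0,ζ^3,ζ^6,ζ^9.
#1 (-1, -1, 0, -1): internal (-1.00000, -1.41421); octagon support 1.70711 vs apothem 1 → ∉ W
#2 (-2, -2, 1, 2): internal (0.82843, -1.00000); octagon support 1.29289 vs apothem 1 → ∉ W
#3 (2, 0, -2, 2): internal (3.41421, 3.41421); octagon support 4.82843 vs apothem 1 → ∉ W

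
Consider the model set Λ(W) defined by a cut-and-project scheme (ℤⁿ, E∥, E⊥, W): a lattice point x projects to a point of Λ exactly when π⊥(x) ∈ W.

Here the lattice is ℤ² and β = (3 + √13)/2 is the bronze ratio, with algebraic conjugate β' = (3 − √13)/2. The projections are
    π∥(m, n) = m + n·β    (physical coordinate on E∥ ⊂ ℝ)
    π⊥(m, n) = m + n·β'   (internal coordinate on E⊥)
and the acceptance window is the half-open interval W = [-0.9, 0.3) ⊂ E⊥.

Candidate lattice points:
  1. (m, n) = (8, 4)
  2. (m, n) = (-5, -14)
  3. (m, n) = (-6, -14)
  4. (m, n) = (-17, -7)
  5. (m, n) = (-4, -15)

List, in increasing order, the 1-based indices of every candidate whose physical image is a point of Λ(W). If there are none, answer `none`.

2

Compute β' = (3−√13)/2 = -0.30278, so π⊥(m,n) = m -0.30278·n.
#1 (8,4): internal coord 8 + (4)·β' = +6.78890; +6.78890 ∉ [-0.9, 0.3) → out
#2 (-5,-14): internal coord -5 + (-14)·β' = -0.76114; -0.76114 ∈ [-0.9, 0.3) → IN Λ
#3 (-6,-14): internal coord -6 + (-14)·β' = -1.76114; -1.76114 ∉ [-0.9, 0.3) → out
#4 (-17,-7): internal coord -17 + (-7)·β' = -14.88057; -14.88057 ∉ [-0.9, 0.3) → out
#5 (-4,-15): internal coord -4 + (-15)·β' = +0.54163; +0.54163 ∉ [-0.9, 0.3) → out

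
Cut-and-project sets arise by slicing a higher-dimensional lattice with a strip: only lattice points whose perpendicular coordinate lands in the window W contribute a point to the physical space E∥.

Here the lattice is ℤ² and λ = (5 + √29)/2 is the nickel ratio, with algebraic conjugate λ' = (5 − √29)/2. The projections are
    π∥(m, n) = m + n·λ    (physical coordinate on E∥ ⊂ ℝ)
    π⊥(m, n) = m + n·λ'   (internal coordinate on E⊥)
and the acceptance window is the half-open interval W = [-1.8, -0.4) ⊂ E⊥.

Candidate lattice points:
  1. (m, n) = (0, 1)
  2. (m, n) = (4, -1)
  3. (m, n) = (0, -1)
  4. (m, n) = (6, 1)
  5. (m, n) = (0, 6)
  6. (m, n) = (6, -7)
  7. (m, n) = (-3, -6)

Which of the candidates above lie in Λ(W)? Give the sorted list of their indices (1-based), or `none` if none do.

Compute λ' = (5−√29)/2 = -0.19258, so π⊥(m,n) = m -0.19258·n.
candidate 1: (m,n)=(0,1) → π∥ = 0+1·λ ≈ 5.19258, π⊥ = 0+1·λ' ≈ -0.19258 ∉ [-1.8, -0.4) ⇒ out
candidate 2: (m,n)=(4,-1) → π∥ = 4-1·λ ≈ -1.19258, π⊥ = 4-1·λ' ≈ 4.19258 ∉ [-1.8, -0.4) ⇒ out
candidate 3: (m,n)=(0,-1) → π∥ = 0-1·λ ≈ -5.19258, π⊥ = 0-1·λ' ≈ 0.19258 ∉ [-1.8, -0.4) ⇒ out
candidate 4: (m,n)=(6,1) → π∥ = 6+1·λ ≈ 11.19258, π⊥ = 6+1·λ' ≈ 5.80742 ∉ [-1.8, -0.4) ⇒ out
candidate 5: (m,n)=(0,6) → π∥ = 0+6·λ ≈ 31.15549, π⊥ = 0+6·λ' ≈ -1.15549 ∈ [-1.8, -0.4) ⇒ IN Λ
candidate 6: (m,n)=(6,-7) → π∥ = 6-7·λ ≈ -30.34808, π⊥ = 6-7·λ' ≈ 7.34808 ∉ [-1.8, -0.4) ⇒ out
candidate 7: (m,n)=(-3,-6) → π∥ = -3-6·λ ≈ -34.15549, π⊥ = -3-6·λ' ≈ -1.84451 ∉ [-1.8, -0.4) ⇒ out

5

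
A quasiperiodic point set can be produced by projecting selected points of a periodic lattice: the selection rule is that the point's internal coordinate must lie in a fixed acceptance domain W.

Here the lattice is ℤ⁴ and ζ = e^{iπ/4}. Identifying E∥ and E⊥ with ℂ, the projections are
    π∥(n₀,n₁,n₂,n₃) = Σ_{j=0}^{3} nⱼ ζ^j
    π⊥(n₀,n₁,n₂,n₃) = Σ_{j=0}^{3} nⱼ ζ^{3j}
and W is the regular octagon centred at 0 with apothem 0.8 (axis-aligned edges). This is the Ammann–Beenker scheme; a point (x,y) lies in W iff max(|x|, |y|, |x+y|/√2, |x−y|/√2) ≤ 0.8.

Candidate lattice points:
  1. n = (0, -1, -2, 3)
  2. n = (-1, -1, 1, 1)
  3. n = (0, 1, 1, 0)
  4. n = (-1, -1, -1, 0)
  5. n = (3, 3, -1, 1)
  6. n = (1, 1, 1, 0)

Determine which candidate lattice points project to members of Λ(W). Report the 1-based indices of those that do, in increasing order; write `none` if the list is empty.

3, 4, 6

Internal map: ζ^{3j} for j=0..3 gives (1,0), (−√2/2,√2/2), (0,−1), (√2/2,√2/2).
candidate 1: n = (0, -1, -2, 3) → π⊥ ≈ (+2.828427, +3.414214); max(|x|,|y|,|x±y|/√2) = 4.414214 > 0.8 ⇒ ∉ W
candidate 2: n = (-1, -1, 1, 1) → π⊥ ≈ (+0.414214, -1.000000); max(|x|,|y|,|x±y|/√2) = 1.000000 > 0.8 ⇒ ∉ W
candidate 3: n = (0, 1, 1, 0) → π⊥ ≈ (-0.707107, -0.292893); max(|x|,|y|,|x±y|/√2) = 0.707107 ≤ 0.8 ⇒ ∈ W
candidate 4: n = (-1, -1, -1, 0) → π⊥ ≈ (-0.292893, +0.292893); max(|x|,|y|,|x±y|/√2) = 0.414214 ≤ 0.8 ⇒ ∈ W
candidate 5: n = (3, 3, -1, 1) → π⊥ ≈ (+1.585786, +3.828427); max(|x|,|y|,|x±y|/√2) = 3.828427 > 0.8 ⇒ ∉ W
candidate 6: n = (1, 1, 1, 0) → π⊥ ≈ (+0.292893, -0.292893); max(|x|,|y|,|x±y|/√2) = 0.414214 ≤ 0.8 ⇒ ∈ W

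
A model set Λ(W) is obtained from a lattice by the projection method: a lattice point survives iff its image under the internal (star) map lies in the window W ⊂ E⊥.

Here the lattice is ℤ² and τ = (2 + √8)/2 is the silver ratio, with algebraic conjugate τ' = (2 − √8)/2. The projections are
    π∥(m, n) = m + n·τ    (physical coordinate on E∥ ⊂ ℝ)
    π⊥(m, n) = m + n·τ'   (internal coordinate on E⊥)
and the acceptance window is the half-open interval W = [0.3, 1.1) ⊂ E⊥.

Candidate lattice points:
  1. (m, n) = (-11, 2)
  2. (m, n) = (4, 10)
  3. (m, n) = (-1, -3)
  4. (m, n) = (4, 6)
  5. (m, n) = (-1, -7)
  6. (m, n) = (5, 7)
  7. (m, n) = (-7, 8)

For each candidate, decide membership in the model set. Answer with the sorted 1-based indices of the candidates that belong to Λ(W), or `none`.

none

Numerically τ ≈ 2.41421 and τ' = −1/τ ≈ -0.41421.
#1 (-11,2): internal coord -11 + (2)·τ' = -11.82843; -11.82843 ∉ [0.3, 1.1) → out
#2 (4,10): internal coord 4 + (10)·τ' = -0.14214; -0.14214 ∉ [0.3, 1.1) → out
#3 (-1,-3): internal coord -1 + (-3)·τ' = +0.24264; +0.24264 ∉ [0.3, 1.1) → out
#4 (4,6): internal coord 4 + (6)·τ' = +1.51472; +1.51472 ∉ [0.3, 1.1) → out
#5 (-1,-7): internal coord -1 + (-7)·τ' = +1.89949; +1.89949 ∉ [0.3, 1.1) → out
#6 (5,7): internal coord 5 + (7)·τ' = +2.10051; +2.10051 ∉ [0.3, 1.1) → out
#7 (-7,8): internal coord -7 + (8)·τ' = -10.31371; -10.31371 ∉ [0.3, 1.1) → out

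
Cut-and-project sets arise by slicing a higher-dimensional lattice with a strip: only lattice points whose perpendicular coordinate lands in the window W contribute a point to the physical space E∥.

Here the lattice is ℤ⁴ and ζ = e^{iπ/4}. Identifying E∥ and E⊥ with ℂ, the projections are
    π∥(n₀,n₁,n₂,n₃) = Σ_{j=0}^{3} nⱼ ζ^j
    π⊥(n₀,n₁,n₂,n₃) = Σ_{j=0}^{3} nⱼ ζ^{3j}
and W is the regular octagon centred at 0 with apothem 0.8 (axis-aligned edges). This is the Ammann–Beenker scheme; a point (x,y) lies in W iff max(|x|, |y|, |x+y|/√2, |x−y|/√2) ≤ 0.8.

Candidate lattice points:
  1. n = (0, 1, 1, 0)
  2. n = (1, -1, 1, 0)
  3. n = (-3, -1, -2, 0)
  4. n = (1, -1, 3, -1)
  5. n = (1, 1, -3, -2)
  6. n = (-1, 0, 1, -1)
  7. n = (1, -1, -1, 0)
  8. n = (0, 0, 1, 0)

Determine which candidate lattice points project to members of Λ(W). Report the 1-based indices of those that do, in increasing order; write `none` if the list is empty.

Internal map: ζ^{3j} for j=0..3 gives (1,0), (−√2/2,√2/2), (0,−1), (√2/2,√2/2).
candidate 1: n = (0, 1, 1, 0) → π⊥ ≈ (-0.7071, -0.2929); max(|x|,|y|,|x±y|/√2) = 0.7071 ≤ 0.8 ⇒ ∈ W
candidate 2: n = (1, -1, 1, 0) → π⊥ ≈ (+1.7071, -1.7071); max(|x|,|y|,|x±y|/√2) = 2.4142 > 0.8 ⇒ ∉ W
candidate 3: n = (-3, -1, -2, 0) → π⊥ ≈ (-2.2929, +1.2929); max(|x|,|y|,|x±y|/√2) = 2.5355 > 0.8 ⇒ ∉ W
candidate 4: n = (1, -1, 3, -1) → π⊥ ≈ (+1.0000, -4.4142); max(|x|,|y|,|x±y|/√2) = 4.4142 > 0.8 ⇒ ∉ W
candidate 5: n = (1, 1, -3, -2) → π⊥ ≈ (-1.1213, +2.2929); max(|x|,|y|,|x±y|/√2) = 2.4142 > 0.8 ⇒ ∉ W
candidate 6: n = (-1, 0, 1, -1) → π⊥ ≈ (-1.7071, -1.7071); max(|x|,|y|,|x±y|/√2) = 2.4142 > 0.8 ⇒ ∉ W
candidate 7: n = (1, -1, -1, 0) → π⊥ ≈ (+1.7071, +0.2929); max(|x|,|y|,|x±y|/√2) = 1.7071 > 0.8 ⇒ ∉ W
candidate 8: n = (0, 0, 1, 0) → π⊥ ≈ (+0.0000, -1.0000); max(|x|,|y|,|x±y|/√2) = 1.0000 > 0.8 ⇒ ∉ W

1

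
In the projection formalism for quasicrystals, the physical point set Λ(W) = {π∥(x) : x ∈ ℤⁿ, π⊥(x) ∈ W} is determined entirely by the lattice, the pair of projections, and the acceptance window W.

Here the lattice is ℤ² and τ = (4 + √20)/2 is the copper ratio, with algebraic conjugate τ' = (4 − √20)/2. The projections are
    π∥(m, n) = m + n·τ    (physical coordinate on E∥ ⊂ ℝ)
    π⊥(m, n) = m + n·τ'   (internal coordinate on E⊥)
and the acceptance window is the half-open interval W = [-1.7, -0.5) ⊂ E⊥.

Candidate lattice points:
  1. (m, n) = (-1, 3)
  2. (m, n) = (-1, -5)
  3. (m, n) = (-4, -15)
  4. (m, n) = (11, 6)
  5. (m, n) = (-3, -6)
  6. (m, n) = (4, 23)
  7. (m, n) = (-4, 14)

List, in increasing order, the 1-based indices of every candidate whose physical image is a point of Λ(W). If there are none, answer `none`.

Numerically τ ≈ 4.2361 and τ' = −1/τ ≈ -0.2361.
[1] lift (-1,3): star map gives -1.7082; window check -1.7 ≤ -1.7082 < -0.5 is false → out
[2] lift (-1,-5): star map gives 0.1803; window check -1.7 ≤ 0.1803 < -0.5 is false → out
[3] lift (-4,-15): star map gives -0.4590; window check -1.7 ≤ -0.4590 < -0.5 is false → out
[4] lift (11,6): star map gives 9.5836; window check -1.7 ≤ 9.5836 < -0.5 is false → out
[5] lift (-3,-6): star map gives -1.5836; window check -1.7 ≤ -1.5836 < -0.5 is true → IN Λ
[6] lift (4,23): star map gives -1.4296; window check -1.7 ≤ -1.4296 < -0.5 is true → IN Λ
[7] lift (-4,14): star map gives -7.3050; window check -1.7 ≤ -7.3050 < -0.5 is false → out

5, 6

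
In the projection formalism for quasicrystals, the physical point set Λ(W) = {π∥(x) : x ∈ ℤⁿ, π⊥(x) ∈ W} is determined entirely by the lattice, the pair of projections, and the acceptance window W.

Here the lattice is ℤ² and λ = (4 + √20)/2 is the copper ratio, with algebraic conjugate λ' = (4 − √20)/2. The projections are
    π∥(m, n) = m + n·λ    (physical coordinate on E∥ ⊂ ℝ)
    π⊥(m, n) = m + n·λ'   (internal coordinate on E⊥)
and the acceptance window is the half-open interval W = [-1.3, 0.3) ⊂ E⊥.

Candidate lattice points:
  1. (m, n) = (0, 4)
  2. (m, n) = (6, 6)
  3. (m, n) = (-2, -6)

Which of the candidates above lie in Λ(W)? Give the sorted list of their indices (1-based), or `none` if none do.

λ' = (4−√20)/2 ≈ -0.23607.
[1] lift (0,4): star map gives -0.94427; window check -1.3 ≤ -0.94427 < 0.3 is true → IN Λ
[2] lift (6,6): star map gives 4.58359; window check -1.3 ≤ 4.58359 < 0.3 is false → out
[3] lift (-2,-6): star map gives -0.58359; window check -1.3 ≤ -0.58359 < 0.3 is true → IN Λ

1, 3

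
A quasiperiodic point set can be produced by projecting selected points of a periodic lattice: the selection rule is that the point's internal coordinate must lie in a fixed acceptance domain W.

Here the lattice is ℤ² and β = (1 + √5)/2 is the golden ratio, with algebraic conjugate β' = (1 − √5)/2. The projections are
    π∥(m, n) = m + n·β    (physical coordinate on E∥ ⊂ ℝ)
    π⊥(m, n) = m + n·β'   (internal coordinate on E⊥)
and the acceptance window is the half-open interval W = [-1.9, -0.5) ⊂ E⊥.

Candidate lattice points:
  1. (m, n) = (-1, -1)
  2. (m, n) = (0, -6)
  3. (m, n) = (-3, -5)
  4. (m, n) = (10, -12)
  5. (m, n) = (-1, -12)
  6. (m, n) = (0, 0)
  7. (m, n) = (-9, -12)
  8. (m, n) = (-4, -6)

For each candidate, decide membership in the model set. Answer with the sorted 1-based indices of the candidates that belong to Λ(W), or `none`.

Numerically β ≈ 1.618034 and β' = −1/β ≈ -0.618034.
#1 (-1,-1): internal coord -1 + (-1)·β' = -0.381966; -0.381966 ∉ [-1.9, -0.5) → out
#2 (0,-6): internal coord 0 + (-6)·β' = +3.708204; +3.708204 ∉ [-1.9, -0.5) → out
#3 (-3,-5): internal coord -3 + (-5)·β' = +0.090170; +0.090170 ∉ [-1.9, -0.5) → out
#4 (10,-12): internal coord 10 + (-12)·β' = +17.416408; +17.416408 ∉ [-1.9, -0.5) → out
#5 (-1,-12): internal coord -1 + (-12)·β' = +6.416408; +6.416408 ∉ [-1.9, -0.5) → out
#6 (0,0): internal coord 0 + (0)·β' = +0.000000; +0.000000 ∉ [-1.9, -0.5) → out
#7 (-9,-12): internal coord -9 + (-12)·β' = -1.583592; -1.583592 ∈ [-1.9, -0.5) → IN Λ
#8 (-4,-6): internal coord -4 + (-6)·β' = -0.291796; -0.291796 ∉ [-1.9, -0.5) → out

7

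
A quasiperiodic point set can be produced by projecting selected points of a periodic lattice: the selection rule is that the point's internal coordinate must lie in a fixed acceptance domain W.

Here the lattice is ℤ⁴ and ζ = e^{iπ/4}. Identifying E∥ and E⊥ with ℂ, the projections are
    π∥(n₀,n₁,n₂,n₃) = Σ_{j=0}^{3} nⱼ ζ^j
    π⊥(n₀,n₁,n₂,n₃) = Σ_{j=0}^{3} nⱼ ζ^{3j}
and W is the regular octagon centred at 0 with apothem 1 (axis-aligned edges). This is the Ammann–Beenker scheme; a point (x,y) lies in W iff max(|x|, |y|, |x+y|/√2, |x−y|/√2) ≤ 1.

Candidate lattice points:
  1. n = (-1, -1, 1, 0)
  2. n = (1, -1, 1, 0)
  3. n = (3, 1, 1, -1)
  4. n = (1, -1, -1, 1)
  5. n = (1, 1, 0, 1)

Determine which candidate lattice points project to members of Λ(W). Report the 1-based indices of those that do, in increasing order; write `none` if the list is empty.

none

Internal map: ζ^{3j} for j=0..3 gives (1,0), (−√2/2,√2/2), (0,−1), (√2/2,√2/2).
#1 (-1, -1, 1, 0): internal (-0.292893, -1.707107); octagon support 1.707107 vs apothem 1 → ∉ W
#2 (1, -1, 1, 0): internal (1.707107, -1.707107); octagon support 2.414214 vs apothem 1 → ∉ W
#3 (3, 1, 1, -1): internal (1.585786, -1.000000); octagon support 1.828427 vs apothem 1 → ∉ W
#4 (1, -1, -1, 1): internal (2.414214, 1.000000); octagon support 2.414214 vs apothem 1 → ∉ W
#5 (1, 1, 0, 1): internal (1.000000, 1.414214); octagon support 1.707107 vs apothem 1 → ∉ W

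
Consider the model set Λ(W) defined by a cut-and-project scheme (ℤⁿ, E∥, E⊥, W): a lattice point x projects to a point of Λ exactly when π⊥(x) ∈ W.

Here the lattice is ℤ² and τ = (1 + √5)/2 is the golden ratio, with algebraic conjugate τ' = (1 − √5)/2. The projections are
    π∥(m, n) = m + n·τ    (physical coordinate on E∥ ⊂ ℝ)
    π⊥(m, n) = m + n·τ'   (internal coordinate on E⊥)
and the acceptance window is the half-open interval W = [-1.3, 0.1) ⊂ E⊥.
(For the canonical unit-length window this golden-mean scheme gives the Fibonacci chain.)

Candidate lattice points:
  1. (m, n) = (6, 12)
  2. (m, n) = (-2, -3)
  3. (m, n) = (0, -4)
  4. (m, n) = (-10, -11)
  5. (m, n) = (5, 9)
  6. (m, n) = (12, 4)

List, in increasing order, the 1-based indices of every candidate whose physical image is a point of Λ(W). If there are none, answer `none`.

2, 5

Compute τ' = (1−√5)/2 = -0.6180, so π⊥(m,n) = m -0.6180·n.
#1 (6,12): internal coord 6 + (12)·τ' = -1.4164; -1.4164 ∉ [-1.3, 0.1) → out
#2 (-2,-3): internal coord -2 + (-3)·τ' = -0.1459; -0.1459 ∈ [-1.3, 0.1) → IN Λ
#3 (0,-4): internal coord 0 + (-4)·τ' = +2.4721; +2.4721 ∉ [-1.3, 0.1) → out
#4 (-10,-11): internal coord -10 + (-11)·τ' = -3.2016; -3.2016 ∉ [-1.3, 0.1) → out
#5 (5,9): internal coord 5 + (9)·τ' = -0.5623; -0.5623 ∈ [-1.3, 0.1) → IN Λ
#6 (12,4): internal coord 12 + (4)·τ' = +9.5279; +9.5279 ∉ [-1.3, 0.1) → out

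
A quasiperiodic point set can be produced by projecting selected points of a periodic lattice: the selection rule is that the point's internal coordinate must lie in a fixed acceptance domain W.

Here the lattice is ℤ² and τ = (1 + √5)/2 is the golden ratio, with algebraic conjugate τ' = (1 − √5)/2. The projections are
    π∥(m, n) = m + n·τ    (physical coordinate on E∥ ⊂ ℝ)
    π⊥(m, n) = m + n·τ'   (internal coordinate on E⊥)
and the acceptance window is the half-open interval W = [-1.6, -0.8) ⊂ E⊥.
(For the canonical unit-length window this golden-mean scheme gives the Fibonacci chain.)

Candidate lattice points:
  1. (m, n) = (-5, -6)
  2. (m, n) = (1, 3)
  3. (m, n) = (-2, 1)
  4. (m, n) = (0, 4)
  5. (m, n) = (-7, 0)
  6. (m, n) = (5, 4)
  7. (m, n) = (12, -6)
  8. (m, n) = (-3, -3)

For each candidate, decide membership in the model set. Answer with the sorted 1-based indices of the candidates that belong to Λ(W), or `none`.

1, 2, 8

Compute τ' = (1−√5)/2 = -0.618034, so π⊥(m,n) = m -0.618034·n.
candidate 1: (m,n)=(-5,-6) → π∥ = -5-6·τ ≈ -14.708204, π⊥ = -5-6·τ' ≈ -1.291796 ∈ [-1.6, -0.8) ⇒ IN Λ
candidate 2: (m,n)=(1,3) → π∥ = 1+3·τ ≈ 5.854102, π⊥ = 1+3·τ' ≈ -0.854102 ∈ [-1.6, -0.8) ⇒ IN Λ
candidate 3: (m,n)=(-2,1) → π∥ = -2+1·τ ≈ -0.381966, π⊥ = -2+1·τ' ≈ -2.618034 ∉ [-1.6, -0.8) ⇒ out
candidate 4: (m,n)=(0,4) → π∥ = 0+4·τ ≈ 6.472136, π⊥ = 0+4·τ' ≈ -2.472136 ∉ [-1.6, -0.8) ⇒ out
candidate 5: (m,n)=(-7,0) → π∥ = -7+0·τ ≈ -7.000000, π⊥ = -7+0·τ' ≈ -7.000000 ∉ [-1.6, -0.8) ⇒ out
candidate 6: (m,n)=(5,4) → π∥ = 5+4·τ ≈ 11.472136, π⊥ = 5+4·τ' ≈ 2.527864 ∉ [-1.6, -0.8) ⇒ out
candidate 7: (m,n)=(12,-6) → π∥ = 12-6·τ ≈ 2.291796, π⊥ = 12-6·τ' ≈ 15.708204 ∉ [-1.6, -0.8) ⇒ out
candidate 8: (m,n)=(-3,-3) → π∥ = -3-3·τ ≈ -7.854102, π⊥ = -3-3·τ' ≈ -1.145898 ∈ [-1.6, -0.8) ⇒ IN Λ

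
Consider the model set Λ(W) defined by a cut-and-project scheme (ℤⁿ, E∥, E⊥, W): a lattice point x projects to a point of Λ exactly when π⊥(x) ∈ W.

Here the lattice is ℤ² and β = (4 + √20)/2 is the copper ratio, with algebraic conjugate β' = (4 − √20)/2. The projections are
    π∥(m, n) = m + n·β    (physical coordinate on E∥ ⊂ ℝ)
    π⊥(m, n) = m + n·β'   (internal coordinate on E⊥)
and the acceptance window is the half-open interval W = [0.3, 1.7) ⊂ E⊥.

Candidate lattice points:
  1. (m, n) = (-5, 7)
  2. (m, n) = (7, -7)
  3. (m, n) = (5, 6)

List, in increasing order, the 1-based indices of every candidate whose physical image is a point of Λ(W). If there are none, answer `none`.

none

Compute β' = (4−√20)/2 = -0.236068, so π⊥(m,n) = m -0.236068·n.
[1] lift (-5,7): star map gives -6.652476; window check 0.3 ≤ -6.652476 < 1.7 is false → out
[2] lift (7,-7): star map gives 8.652476; window check 0.3 ≤ 8.652476 < 1.7 is false → out
[3] lift (5,6): star map gives 3.583592; window check 0.3 ≤ 3.583592 < 1.7 is false → out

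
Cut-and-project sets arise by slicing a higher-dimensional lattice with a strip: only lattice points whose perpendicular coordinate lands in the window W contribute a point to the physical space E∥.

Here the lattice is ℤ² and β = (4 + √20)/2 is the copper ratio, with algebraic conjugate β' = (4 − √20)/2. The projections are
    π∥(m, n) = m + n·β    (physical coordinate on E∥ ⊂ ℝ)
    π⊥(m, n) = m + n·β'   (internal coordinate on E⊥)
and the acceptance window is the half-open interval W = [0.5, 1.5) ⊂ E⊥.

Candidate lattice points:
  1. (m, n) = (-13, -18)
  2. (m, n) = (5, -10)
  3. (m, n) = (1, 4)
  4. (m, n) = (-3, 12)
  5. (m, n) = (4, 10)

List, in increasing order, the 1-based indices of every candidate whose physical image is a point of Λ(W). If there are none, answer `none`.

Compute β' = (4−√20)/2 = -0.2361, so π⊥(m,n) = m -0.2361·n.
#1 (-13,-18): internal coord -13 + (-18)·β' = -8.7508; -8.7508 ∉ [0.5, 1.5) → out
#2 (5,-10): internal coord 5 + (-10)·β' = +7.3607; +7.3607 ∉ [0.5, 1.5) → out
#3 (1,4): internal coord 1 + (4)·β' = +0.0557; +0.0557 ∉ [0.5, 1.5) → out
#4 (-3,12): internal coord -3 + (12)·β' = -5.8328; -5.8328 ∉ [0.5, 1.5) → out
#5 (4,10): internal coord 4 + (10)·β' = +1.6393; +1.6393 ∉ [0.5, 1.5) → out

none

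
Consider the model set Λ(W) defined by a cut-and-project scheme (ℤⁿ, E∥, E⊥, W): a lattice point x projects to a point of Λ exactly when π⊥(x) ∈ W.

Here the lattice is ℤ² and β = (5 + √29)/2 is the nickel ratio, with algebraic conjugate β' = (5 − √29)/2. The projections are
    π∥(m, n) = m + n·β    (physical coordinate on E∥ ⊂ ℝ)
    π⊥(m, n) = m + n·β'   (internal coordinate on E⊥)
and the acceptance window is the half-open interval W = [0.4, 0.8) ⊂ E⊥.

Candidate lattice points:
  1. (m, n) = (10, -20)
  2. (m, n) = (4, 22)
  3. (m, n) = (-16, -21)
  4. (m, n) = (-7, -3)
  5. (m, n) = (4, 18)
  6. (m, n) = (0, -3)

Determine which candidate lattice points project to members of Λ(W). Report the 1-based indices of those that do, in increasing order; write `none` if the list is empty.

5, 6

Compute β' = (5−√29)/2 = -0.192582, so π⊥(m,n) = m -0.192582·n.
candidate 1: (m,n)=(10,-20) → π∥ = 10-20·β ≈ -93.851648, π⊥ = 10-20·β' ≈ 13.851648 ∉ [0.4, 0.8) ⇒ out
candidate 2: (m,n)=(4,22) → π∥ = 4+22·β ≈ 118.236813, π⊥ = 4+22·β' ≈ -0.236813 ∉ [0.4, 0.8) ⇒ out
candidate 3: (m,n)=(-16,-21) → π∥ = -16-21·β ≈ -125.044230, π⊥ = -16-21·β' ≈ -11.955770 ∉ [0.4, 0.8) ⇒ out
candidate 4: (m,n)=(-7,-3) → π∥ = -7-3·β ≈ -22.577747, π⊥ = -7-3·β' ≈ -6.422253 ∉ [0.4, 0.8) ⇒ out
candidate 5: (m,n)=(4,18) → π∥ = 4+18·β ≈ 97.466483, π⊥ = 4+18·β' ≈ 0.533517 ∈ [0.4, 0.8) ⇒ IN Λ
candidate 6: (m,n)=(0,-3) → π∥ = 0-3·β ≈ -15.577747, π⊥ = 0-3·β' ≈ 0.577747 ∈ [0.4, 0.8) ⇒ IN Λ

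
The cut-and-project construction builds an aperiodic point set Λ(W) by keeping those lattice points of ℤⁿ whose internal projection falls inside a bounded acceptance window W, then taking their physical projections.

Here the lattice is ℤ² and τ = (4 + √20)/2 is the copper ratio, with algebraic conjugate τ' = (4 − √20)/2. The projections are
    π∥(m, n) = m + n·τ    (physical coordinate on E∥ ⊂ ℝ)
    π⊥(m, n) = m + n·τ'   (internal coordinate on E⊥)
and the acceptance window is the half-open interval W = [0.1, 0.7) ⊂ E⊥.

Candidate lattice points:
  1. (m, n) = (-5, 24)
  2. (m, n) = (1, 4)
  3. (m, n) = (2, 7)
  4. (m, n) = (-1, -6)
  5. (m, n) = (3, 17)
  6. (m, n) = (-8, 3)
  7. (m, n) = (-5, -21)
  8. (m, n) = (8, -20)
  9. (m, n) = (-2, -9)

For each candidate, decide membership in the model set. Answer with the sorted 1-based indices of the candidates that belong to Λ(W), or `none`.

τ' = (4−√20)/2 ≈ -0.236068.
candidate 1: (m,n)=(-5,24) → π∥ = -5+24·τ ≈ 96.665631, π⊥ = -5+24·τ' ≈ -10.665631 ∉ [0.1, 0.7) ⇒ out
candidate 2: (m,n)=(1,4) → π∥ = 1+4·τ ≈ 17.944272, π⊥ = 1+4·τ' ≈ 0.055728 ∉ [0.1, 0.7) ⇒ out
candidate 3: (m,n)=(2,7) → π∥ = 2+7·τ ≈ 31.652476, π⊥ = 2+7·τ' ≈ 0.347524 ∈ [0.1, 0.7) ⇒ IN Λ
candidate 4: (m,n)=(-1,-6) → π∥ = -1-6·τ ≈ -26.416408, π⊥ = -1-6·τ' ≈ 0.416408 ∈ [0.1, 0.7) ⇒ IN Λ
candidate 5: (m,n)=(3,17) → π∥ = 3+17·τ ≈ 75.013156, π⊥ = 3+17·τ' ≈ -1.013156 ∉ [0.1, 0.7) ⇒ out
candidate 6: (m,n)=(-8,3) → π∥ = -8+3·τ ≈ 4.708204, π⊥ = -8+3·τ' ≈ -8.708204 ∉ [0.1, 0.7) ⇒ out
candidate 7: (m,n)=(-5,-21) → π∥ = -5-21·τ ≈ -93.957428, π⊥ = -5-21·τ' ≈ -0.042572 ∉ [0.1, 0.7) ⇒ out
candidate 8: (m,n)=(8,-20) → π∥ = 8-20·τ ≈ -76.721360, π⊥ = 8-20·τ' ≈ 12.721360 ∉ [0.1, 0.7) ⇒ out
candidate 9: (m,n)=(-2,-9) → π∥ = -2-9·τ ≈ -40.124612, π⊥ = -2-9·τ' ≈ 0.124612 ∈ [0.1, 0.7) ⇒ IN Λ

3, 4, 9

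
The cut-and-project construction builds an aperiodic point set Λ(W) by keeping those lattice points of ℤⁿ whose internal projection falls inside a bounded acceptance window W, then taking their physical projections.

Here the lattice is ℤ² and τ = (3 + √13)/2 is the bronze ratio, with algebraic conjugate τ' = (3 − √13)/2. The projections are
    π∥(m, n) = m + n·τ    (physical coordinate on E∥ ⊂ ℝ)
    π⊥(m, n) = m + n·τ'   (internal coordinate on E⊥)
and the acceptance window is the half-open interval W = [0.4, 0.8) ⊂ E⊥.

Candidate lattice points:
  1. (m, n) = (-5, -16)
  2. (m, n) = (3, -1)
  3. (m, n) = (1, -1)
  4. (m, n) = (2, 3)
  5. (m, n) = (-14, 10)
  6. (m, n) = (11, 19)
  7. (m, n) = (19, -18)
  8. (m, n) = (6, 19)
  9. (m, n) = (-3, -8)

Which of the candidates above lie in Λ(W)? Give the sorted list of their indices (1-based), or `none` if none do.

none

Numerically τ ≈ 3.302776 and τ' = −1/τ ≈ -0.302776.
[1] lift (-5,-16): star map gives -0.155590; window check 0.4 ≤ -0.155590 < 0.8 is false → out
[2] lift (3,-1): star map gives 3.302776; window check 0.4 ≤ 3.302776 < 0.8 is false → out
[3] lift (1,-1): star map gives 1.302776; window check 0.4 ≤ 1.302776 < 0.8 is false → out
[4] lift (2,3): star map gives 1.091673; window check 0.4 ≤ 1.091673 < 0.8 is false → out
[5] lift (-14,10): star map gives -17.027756; window check 0.4 ≤ -17.027756 < 0.8 is false → out
[6] lift (11,19): star map gives 5.247263; window check 0.4 ≤ 5.247263 < 0.8 is false → out
[7] lift (19,-18): star map gives 24.449961; window check 0.4 ≤ 24.449961 < 0.8 is false → out
[8] lift (6,19): star map gives 0.247263; window check 0.4 ≤ 0.247263 < 0.8 is false → out
[9] lift (-3,-8): star map gives -0.577795; window check 0.4 ≤ -0.577795 < 0.8 is false → out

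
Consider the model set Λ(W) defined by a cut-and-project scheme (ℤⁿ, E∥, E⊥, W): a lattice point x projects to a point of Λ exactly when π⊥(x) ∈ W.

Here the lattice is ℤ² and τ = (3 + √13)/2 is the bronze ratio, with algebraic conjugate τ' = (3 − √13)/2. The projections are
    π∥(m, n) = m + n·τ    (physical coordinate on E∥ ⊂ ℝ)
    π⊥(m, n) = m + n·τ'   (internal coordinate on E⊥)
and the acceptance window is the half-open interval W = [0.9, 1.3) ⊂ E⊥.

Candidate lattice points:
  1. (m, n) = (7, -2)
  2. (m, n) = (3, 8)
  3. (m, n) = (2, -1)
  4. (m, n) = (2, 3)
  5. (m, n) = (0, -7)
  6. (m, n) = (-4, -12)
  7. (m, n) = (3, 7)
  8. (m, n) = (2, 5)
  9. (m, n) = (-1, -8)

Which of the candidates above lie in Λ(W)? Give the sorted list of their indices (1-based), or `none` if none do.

4

Numerically τ ≈ 3.30278 and τ' = −1/τ ≈ -0.30278.
[1] lift (7,-2): star map gives 7.60555; window check 0.9 ≤ 7.60555 < 1.3 is false → out
[2] lift (3,8): star map gives 0.57779; window check 0.9 ≤ 0.57779 < 1.3 is false → out
[3] lift (2,-1): star map gives 2.30278; window check 0.9 ≤ 2.30278 < 1.3 is false → out
[4] lift (2,3): star map gives 1.09167; window check 0.9 ≤ 1.09167 < 1.3 is true → IN Λ
[5] lift (0,-7): star map gives 2.11943; window check 0.9 ≤ 2.11943 < 1.3 is false → out
[6] lift (-4,-12): star map gives -0.36669; window check 0.9 ≤ -0.36669 < 1.3 is false → out
[7] lift (3,7): star map gives 0.88057; window check 0.9 ≤ 0.88057 < 1.3 is false → out
[8] lift (2,5): star map gives 0.48612; window check 0.9 ≤ 0.48612 < 1.3 is false → out
[9] lift (-1,-8): star map gives 1.42221; window check 0.9 ≤ 1.42221 < 1.3 is false → out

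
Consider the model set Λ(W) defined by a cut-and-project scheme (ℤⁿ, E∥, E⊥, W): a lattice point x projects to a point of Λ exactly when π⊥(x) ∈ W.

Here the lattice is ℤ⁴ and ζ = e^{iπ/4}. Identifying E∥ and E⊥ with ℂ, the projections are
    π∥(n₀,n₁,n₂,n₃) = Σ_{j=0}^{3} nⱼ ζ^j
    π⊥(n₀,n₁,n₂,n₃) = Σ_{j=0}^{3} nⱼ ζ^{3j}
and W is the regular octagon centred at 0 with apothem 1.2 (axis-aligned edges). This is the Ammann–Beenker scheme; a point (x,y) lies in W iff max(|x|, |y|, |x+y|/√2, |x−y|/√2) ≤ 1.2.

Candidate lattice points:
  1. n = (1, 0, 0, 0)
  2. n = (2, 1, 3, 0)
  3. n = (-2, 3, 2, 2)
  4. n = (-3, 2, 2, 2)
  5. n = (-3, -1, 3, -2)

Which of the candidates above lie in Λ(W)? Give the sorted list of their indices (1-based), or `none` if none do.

π⊥(n) = n₀ + n₁ζ³ + n₂ζ⁶ + n₃ζ⁹ where ζ = e^{iπ/4}.
#1 (1, 0, 0, 0): internal (1.0000, 0.0000); octagon support 1.0000 vs apothem 1.2 → ∈ W
#2 (2, 1, 3, 0): internal (1.2929, -2.2929); octagon support 2.5355 vs apothem 1.2 → ∉ W
#3 (-2, 3, 2, 2): internal (-2.7071, 1.5355); octagon support 3.0000 vs apothem 1.2 → ∉ W
#4 (-3, 2, 2, 2): internal (-3.0000, 0.8284); octagon support 3.0000 vs apothem 1.2 → ∉ W
#5 (-3, -1, 3, -2): internal (-3.7071, -5.1213); octagon support 6.2426 vs apothem 1.2 → ∉ W

1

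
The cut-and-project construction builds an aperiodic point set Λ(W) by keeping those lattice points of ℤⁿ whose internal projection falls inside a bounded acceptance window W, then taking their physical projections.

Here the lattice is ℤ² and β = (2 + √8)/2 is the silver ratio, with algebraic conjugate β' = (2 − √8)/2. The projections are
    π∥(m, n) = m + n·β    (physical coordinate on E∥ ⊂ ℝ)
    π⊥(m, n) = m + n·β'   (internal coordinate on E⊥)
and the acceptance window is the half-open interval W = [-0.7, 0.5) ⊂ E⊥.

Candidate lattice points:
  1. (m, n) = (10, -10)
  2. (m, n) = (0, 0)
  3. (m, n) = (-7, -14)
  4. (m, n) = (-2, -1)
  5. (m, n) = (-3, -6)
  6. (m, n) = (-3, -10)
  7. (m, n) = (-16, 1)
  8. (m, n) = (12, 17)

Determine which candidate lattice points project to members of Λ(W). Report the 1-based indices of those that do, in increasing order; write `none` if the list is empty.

2, 5

Numerically β ≈ 2.41421 and β' = −1/β ≈ -0.41421.
[1] lift (10,-10): star map gives 14.14214; window check -0.7 ≤ 14.14214 < 0.5 is false → out
[2] lift (0,0): star map gives 0.00000; window check -0.7 ≤ 0.00000 < 0.5 is true → IN Λ
[3] lift (-7,-14): star map gives -1.20101; window check -0.7 ≤ -1.20101 < 0.5 is false → out
[4] lift (-2,-1): star map gives -1.58579; window check -0.7 ≤ -1.58579 < 0.5 is false → out
[5] lift (-3,-6): star map gives -0.51472; window check -0.7 ≤ -0.51472 < 0.5 is true → IN Λ
[6] lift (-3,-10): star map gives 1.14214; window check -0.7 ≤ 1.14214 < 0.5 is false → out
[7] lift (-16,1): star map gives -16.41421; window check -0.7 ≤ -16.41421 < 0.5 is false → out
[8] lift (12,17): star map gives 4.95837; window check -0.7 ≤ 4.95837 < 0.5 is false → out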